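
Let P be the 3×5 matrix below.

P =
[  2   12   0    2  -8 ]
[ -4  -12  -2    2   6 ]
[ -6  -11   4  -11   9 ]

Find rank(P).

3

Row reduce to echelon form.
R2 ← R2 + (2)·R1: [0, 12, -2, 6, -10]
R3 ← R3 + (3)·R1: [0, 25, 4, -5, -15]
R3 ← R3 − (25/12)·R2: [0, 0, 49/6, -35/2, 35/6]
Echelon form has 3 nonzero rows, so rank(P) = 3.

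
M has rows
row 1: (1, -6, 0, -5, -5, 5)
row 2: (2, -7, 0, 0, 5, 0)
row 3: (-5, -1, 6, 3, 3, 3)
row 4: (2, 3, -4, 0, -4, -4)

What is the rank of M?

4

Row reduce to echelon form.
R2 ← R2 − (2)·R1: [0, 5, 0, 10, 15, -10]
R3 ← R3 + (5)·R1: [0, -31, 6, -22, -22, 28]
R4 ← R4 − (2)·R1: [0, 15, -4, 10, 6, -14]
R3 ← R3 + (31/5)·R2: [0, 0, 6, 40, 71, -34]
R4 ← R4 − (3)·R2: [0, 0, -4, -20, -39, 16]
R4 ← R4 + (2/3)·R3: [0, 0, 0, 20/3, 25/3, -20/3]
Echelon form has 4 nonzero rows, so rank(M) = 4.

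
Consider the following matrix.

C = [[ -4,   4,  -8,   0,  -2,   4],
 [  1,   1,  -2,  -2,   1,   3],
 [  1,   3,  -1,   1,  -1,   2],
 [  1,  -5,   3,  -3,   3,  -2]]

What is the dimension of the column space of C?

3

Row reduce to echelon form.
R2 ← R2 + (1/4)·R1: [0, 2, -4, -2, 1/2, 4]
R3 ← R3 + (1/4)·R1: [0, 4, -3, 1, -3/2, 3]
R4 ← R4 + (1/4)·R1: [0, -4, 1, -3, 5/2, -1]
R3 ← R3 − (2)·R2: [0, 0, 5, 5, -5/2, -5]
R4 ← R4 + (2)·R2: [0, 0, -7, -7, 7/2, 7]
R4 ← R4 + (7/5)·R3: [0, 0, 0, 0, 0, 0]
Echelon form has 3 nonzero rows, so rank(C) = 3.
The column space has dimension equal to the rank: 3.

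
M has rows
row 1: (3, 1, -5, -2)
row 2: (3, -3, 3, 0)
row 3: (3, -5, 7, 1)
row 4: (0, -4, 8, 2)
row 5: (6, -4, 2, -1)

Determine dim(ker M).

2

Row reduce to echelon form.
R2 ← R2 − R1: [0, -4, 8, 2]
R3 ← R3 − R1: [0, -6, 12, 3]
R5 ← R5 − (2)·R1: [0, -6, 12, 3]
R3 ← R3 − (3/2)·R2: [0, 0, 0, 0]
R4 ← R4 − R2: [0, 0, 0, 0]
R5 ← R5 − (3/2)·R2: [0, 0, 0, 0]
2 nonzero rows, so rank(M) = 2.
M has 4 columns; by rank–nullity, nullity = 4 − 2 = 2.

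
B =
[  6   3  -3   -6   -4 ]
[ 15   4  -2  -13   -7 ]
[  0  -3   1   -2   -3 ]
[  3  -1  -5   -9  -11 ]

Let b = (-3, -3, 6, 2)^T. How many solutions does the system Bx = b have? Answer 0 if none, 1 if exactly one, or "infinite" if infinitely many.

Row reduce the augmented matrix [B | b].
R2 ← R2 − (5/2)·R1: [0, -7/2, 11/2, 2, 3, 9/2]
R4 ← R4 − (1/2)·R1: [0, -5/2, -7/2, -6, -9, 7/2]
R3 ← R3 − (6/7)·R2: [0, 0, -26/7, -26/7, -39/7, 15/7]
R4 ← R4 − (5/7)·R2: [0, 0, -52/7, -52/7, -78/7, 2/7]
R4 ← R4 − (2)·R3: [0, 0, 0, 0, 0, -4]
The echelon form has 4 nonzero rows; the last pivot sits in the augmented column, so rank(B) = 3 but rank([B|b]) = 4.
Since the ranks differ, the system is inconsistent.
It has no solutions.

0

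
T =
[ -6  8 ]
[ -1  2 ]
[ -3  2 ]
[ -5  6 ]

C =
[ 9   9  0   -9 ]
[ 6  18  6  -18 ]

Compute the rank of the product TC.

2

First compute TC:
[[ -6,  90,  48, -90],
 [  3,  27,  12, -27],
 [-15,   9,  12,  -9],
 [ -9,  63,  36, -63]]
Now row reduce the product.
R2 ← R2 + (1/2)·R1: [0, 72, 36, -72]
R3 ← R3 − (5/2)·R1: [0, -216, -108, 216]
R4 ← R4 − (3/2)·R1: [0, -72, -36, 72]
R3 ← R3 + (3)·R2: [0, 0, 0, 0]
R4 ← R4 + R2: [0, 0, 0, 0]
2 nonzero rows, so rank(TC) = 2.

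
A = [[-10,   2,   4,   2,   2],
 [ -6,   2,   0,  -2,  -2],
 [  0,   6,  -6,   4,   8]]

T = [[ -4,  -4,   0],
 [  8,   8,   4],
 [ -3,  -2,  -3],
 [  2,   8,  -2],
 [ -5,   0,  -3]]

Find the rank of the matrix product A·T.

First compute AT:
[[ 38,  64, -14],
 [ 46,  24,  18],
 [ 34,  92,  10]]
Now row reduce the product.
R2 ← R2 − (23/19)·R1: [0, -1016/19, 664/19]
R3 ← R3 − (17/19)·R1: [0, 660/19, 428/19]
R3 ← R3 + (165/254)·R2: [0, 0, 5744/127]
3 nonzero rows, so rank(AT) = 3.

3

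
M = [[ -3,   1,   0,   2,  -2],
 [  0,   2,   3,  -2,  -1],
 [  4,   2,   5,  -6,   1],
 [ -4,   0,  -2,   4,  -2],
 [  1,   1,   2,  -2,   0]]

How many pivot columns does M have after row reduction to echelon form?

Row reduce to echelon form.
R3 ← R3 + (4/3)·R1: [0, 10/3, 5, -10/3, -5/3]
R4 ← R4 − (4/3)·R1: [0, -4/3, -2, 4/3, 2/3]
R5 ← R5 + (1/3)·R1: [0, 4/3, 2, -4/3, -2/3]
R3 ← R3 − (5/3)·R2: [0, 0, 0, 0, 0]
R4 ← R4 + (2/3)·R2: [0, 0, 0, 0, 0]
R5 ← R5 − (2/3)·R2: [0, 0, 0, 0, 0]
Echelon form has 2 nonzero rows, so rank(M) = 2.
Each nonzero row contributes one pivot column: 2 pivot columns.

2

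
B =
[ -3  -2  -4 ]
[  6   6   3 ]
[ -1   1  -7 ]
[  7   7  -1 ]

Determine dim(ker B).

0

Row reduce to echelon form.
R2 ← R2 + (2)·R1: [0, 2, -5]
R3 ← R3 − (1/3)·R1: [0, 5/3, -17/3]
R4 ← R4 + (7/3)·R1: [0, 7/3, -31/3]
R3 ← R3 − (5/6)·R2: [0, 0, -3/2]
R4 ← R4 − (7/6)·R2: [0, 0, -9/2]
R4 ← R4 − (3)·R3: [0, 0, 0]
3 nonzero rows, so rank(B) = 3.
B has 3 columns; by rank–nullity, nullity = 3 − 3 = 0.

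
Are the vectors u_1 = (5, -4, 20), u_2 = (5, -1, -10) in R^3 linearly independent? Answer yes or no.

Form the matrix with these vectors as rows and row reduce.
R2 ← R2 − R1: [0, 3, -30]
2 nonzero rows, so the 2 vectors span a space of dimension 2.
Since 2 = 2, the vectors are linearly independent.

yes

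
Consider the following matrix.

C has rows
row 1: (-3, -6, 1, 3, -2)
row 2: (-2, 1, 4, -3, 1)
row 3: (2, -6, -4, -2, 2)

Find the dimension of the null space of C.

2

Row reduce to echelon form.
R2 ← R2 − (2/3)·R1: [0, 5, 10/3, -5, 7/3]
R3 ← R3 + (2/3)·R1: [0, -10, -10/3, 0, 2/3]
R3 ← R3 + (2)·R2: [0, 0, 10/3, -10, 16/3]
3 nonzero rows, so rank(C) = 3.
C has 5 columns; by rank–nullity, nullity = 5 − 3 = 2.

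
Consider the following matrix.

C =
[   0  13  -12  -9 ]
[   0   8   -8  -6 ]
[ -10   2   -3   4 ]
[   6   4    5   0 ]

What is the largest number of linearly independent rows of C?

3

Row reduce to echelon form.
Swap R1 ↔ R3
R4 ← R4 + (3/5)·R1: [0, 26/5, 16/5, 12/5]
R3 ← R3 − (13/8)·R2: [0, 0, 1, 3/4]
R4 ← R4 − (13/20)·R2: [0, 0, 42/5, 63/10]
R4 ← R4 − (42/5)·R3: [0, 0, 0, 0]
Echelon form has 3 nonzero rows, so rank(C) = 3.
The rank gives the maximum number of linearly independent rows: 3.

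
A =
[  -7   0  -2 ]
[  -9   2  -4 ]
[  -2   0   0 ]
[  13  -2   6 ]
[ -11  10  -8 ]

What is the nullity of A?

0

Row reduce to echelon form.
R2 ← R2 − (9/7)·R1: [0, 2, -10/7]
R3 ← R3 − (2/7)·R1: [0, 0, 4/7]
R4 ← R4 + (13/7)·R1: [0, -2, 16/7]
R5 ← R5 − (11/7)·R1: [0, 10, -34/7]
R4 ← R4 + R2: [0, 0, 6/7]
R5 ← R5 − (5)·R2: [0, 0, 16/7]
R4 ← R4 − (3/2)·R3: [0, 0, 0]
R5 ← R5 − (4)·R3: [0, 0, 0]
3 nonzero rows, so rank(A) = 3.
A has 3 columns; by rank–nullity, nullity = 3 − 3 = 0.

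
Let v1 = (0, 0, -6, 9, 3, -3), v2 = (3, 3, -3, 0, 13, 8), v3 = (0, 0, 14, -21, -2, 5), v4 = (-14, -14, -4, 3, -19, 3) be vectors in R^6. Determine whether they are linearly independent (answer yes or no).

Form the matrix with these vectors as rows and row reduce.
Swap R1 ↔ R2
R4 ← R4 + (14/3)·R1: [0, 0, -18, 3, 125/3, 121/3]
R3 ← R3 + (7/3)·R2: [0, 0, 0, 0, 5, -2]
R4 ← R4 − (3)·R2: [0, 0, 0, -24, 98/3, 148/3]
Swap R3 ↔ R4
4 nonzero rows, so the 4 vectors span a space of dimension 4.
Since 4 = 4, the vectors are linearly independent.

yes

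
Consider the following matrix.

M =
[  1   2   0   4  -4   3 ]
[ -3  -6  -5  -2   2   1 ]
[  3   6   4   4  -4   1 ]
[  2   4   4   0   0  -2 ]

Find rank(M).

2

Row reduce to echelon form.
R2 ← R2 + (3)·R1: [0, 0, -5, 10, -10, 10]
R3 ← R3 − (3)·R1: [0, 0, 4, -8, 8, -8]
R4 ← R4 − (2)·R1: [0, 0, 4, -8, 8, -8]
R3 ← R3 + (4/5)·R2: [0, 0, 0, 0, 0, 0]
R4 ← R4 + (4/5)·R2: [0, 0, 0, 0, 0, 0]
Echelon form has 2 nonzero rows, so rank(M) = 2.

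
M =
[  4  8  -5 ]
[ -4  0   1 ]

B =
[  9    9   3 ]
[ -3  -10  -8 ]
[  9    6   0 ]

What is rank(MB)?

First compute MB:
[[-33, -74, -52],
 [-27, -30, -12]]
Now row reduce the product.
R2 ← R2 − (9/11)·R1: [0, 336/11, 336/11]
2 nonzero rows, so rank(MB) = 2.

2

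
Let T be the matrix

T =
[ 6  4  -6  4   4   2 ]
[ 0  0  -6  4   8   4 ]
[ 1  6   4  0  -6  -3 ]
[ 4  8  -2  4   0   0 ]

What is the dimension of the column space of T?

Row reduce to echelon form.
R3 ← R3 − (1/6)·R1: [0, 16/3, 5, -2/3, -20/3, -10/3]
R4 ← R4 − (2/3)·R1: [0, 16/3, 2, 4/3, -8/3, -4/3]
Swap R2 ↔ R3
R4 ← R4 − R2: [0, 0, -3, 2, 4, 2]
R4 ← R4 − (1/2)·R3: [0, 0, 0, 0, 0, 0]
Echelon form has 3 nonzero rows, so rank(T) = 3.
The column space has dimension equal to the rank: 3.

3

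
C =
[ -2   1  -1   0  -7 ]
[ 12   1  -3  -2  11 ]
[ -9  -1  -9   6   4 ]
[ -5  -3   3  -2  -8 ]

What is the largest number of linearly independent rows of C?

4

Row reduce to echelon form.
R2 ← R2 + (6)·R1: [0, 7, -9, -2, -31]
R3 ← R3 − (9/2)·R1: [0, -11/2, -9/2, 6, 71/2]
R4 ← R4 − (5/2)·R1: [0, -11/2, 11/2, -2, 19/2]
R3 ← R3 + (11/14)·R2: [0, 0, -81/7, 31/7, 78/7]
R4 ← R4 + (11/14)·R2: [0, 0, -11/7, -25/7, -104/7]
R4 ← R4 − (11/81)·R3: [0, 0, 0, -338/81, -442/27]
Echelon form has 4 nonzero rows, so rank(C) = 4.
The rank gives the maximum number of linearly independent rows: 4.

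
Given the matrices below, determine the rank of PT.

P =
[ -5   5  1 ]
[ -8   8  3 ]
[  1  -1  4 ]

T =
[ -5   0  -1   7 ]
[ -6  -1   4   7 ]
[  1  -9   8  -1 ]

First compute PT:
[[ -4, -14,  33,  -1],
 [ -5, -35,  64,  -3],
 [  5, -35,  27,  -4]]
Now row reduce the product.
R2 ← R2 − (5/4)·R1: [0, -35/2, 91/4, -7/4]
R3 ← R3 + (5/4)·R1: [0, -105/2, 273/4, -21/4]
R3 ← R3 − (3)·R2: [0, 0, 0, 0]
2 nonzero rows, so rank(PT) = 2.

2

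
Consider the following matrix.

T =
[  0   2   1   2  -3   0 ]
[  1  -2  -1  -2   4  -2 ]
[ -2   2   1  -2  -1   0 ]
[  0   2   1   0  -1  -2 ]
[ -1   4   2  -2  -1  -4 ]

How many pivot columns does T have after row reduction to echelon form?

Row reduce to echelon form.
Swap R1 ↔ R2
R3 ← R3 + (2)·R1: [0, -2, -1, -6, 7, -4]
R5 ← R5 + R1: [0, 2, 1, -4, 3, -6]
R3 ← R3 + R2: [0, 0, 0, -4, 4, -4]
R4 ← R4 − R2: [0, 0, 0, -2, 2, -2]
R5 ← R5 − R2: [0, 0, 0, -6, 6, -6]
R4 ← R4 − (1/2)·R3: [0, 0, 0, 0, 0, 0]
R5 ← R5 − (3/2)·R3: [0, 0, 0, 0, 0, 0]
Echelon form has 3 nonzero rows, so rank(T) = 3.
Each nonzero row contributes one pivot column: 3 pivot columns.

3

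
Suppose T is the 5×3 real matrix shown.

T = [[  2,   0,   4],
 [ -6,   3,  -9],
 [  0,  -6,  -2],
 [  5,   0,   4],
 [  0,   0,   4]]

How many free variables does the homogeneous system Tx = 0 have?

0

Row reduce to echelon form.
R2 ← R2 + (3)·R1: [0, 3, 3]
R4 ← R4 − (5/2)·R1: [0, 0, -6]
R3 ← R3 + (2)·R2: [0, 0, 4]
R4 ← R4 + (3/2)·R3: [0, 0, 0]
R5 ← R5 − R3: [0, 0, 0]
3 nonzero rows, so rank(T) = 3.
T has 3 columns; by rank–nullity, nullity = 3 − 3 = 0.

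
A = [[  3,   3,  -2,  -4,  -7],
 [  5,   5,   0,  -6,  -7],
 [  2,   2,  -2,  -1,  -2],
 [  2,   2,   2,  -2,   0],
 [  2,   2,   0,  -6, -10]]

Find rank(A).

3

Row reduce to echelon form.
R2 ← R2 − (5/3)·R1: [0, 0, 10/3, 2/3, 14/3]
R3 ← R3 − (2/3)·R1: [0, 0, -2/3, 5/3, 8/3]
R4 ← R4 − (2/3)·R1: [0, 0, 10/3, 2/3, 14/3]
R5 ← R5 − (2/3)·R1: [0, 0, 4/3, -10/3, -16/3]
R3 ← R3 + (1/5)·R2: [0, 0, 0, 9/5, 18/5]
R4 ← R4 − R2: [0, 0, 0, 0, 0]
R5 ← R5 − (2/5)·R2: [0, 0, 0, -18/5, -36/5]
R5 ← R5 + (2)·R3: [0, 0, 0, 0, 0]
Echelon form has 3 nonzero rows, so rank(A) = 3.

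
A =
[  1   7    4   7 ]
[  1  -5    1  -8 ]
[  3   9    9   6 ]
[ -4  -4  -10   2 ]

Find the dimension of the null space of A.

Row reduce to echelon form.
R2 ← R2 − R1: [0, -12, -3, -15]
R3 ← R3 − (3)·R1: [0, -12, -3, -15]
R4 ← R4 + (4)·R1: [0, 24, 6, 30]
R3 ← R3 − R2: [0, 0, 0, 0]
R4 ← R4 + (2)·R2: [0, 0, 0, 0]
2 nonzero rows, so rank(A) = 2.
A has 4 columns; by rank–nullity, nullity = 4 − 2 = 2.

2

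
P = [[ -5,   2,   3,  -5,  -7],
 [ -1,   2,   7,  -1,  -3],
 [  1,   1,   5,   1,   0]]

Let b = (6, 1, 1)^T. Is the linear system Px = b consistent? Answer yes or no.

no

Row reduce the augmented matrix [P | b].
R2 ← R2 − (1/5)·R1: [0, 8/5, 32/5, 0, -8/5, -1/5]
R3 ← R3 + (1/5)·R1: [0, 7/5, 28/5, 0, -7/5, 11/5]
R3 ← R3 − (7/8)·R2: [0, 0, 0, 0, 0, 19/8]
The echelon form has 3 nonzero rows; the last pivot sits in the augmented column, so rank(P) = 2 but rank([P|b]) = 3.
Since the ranks differ, the system is inconsistent.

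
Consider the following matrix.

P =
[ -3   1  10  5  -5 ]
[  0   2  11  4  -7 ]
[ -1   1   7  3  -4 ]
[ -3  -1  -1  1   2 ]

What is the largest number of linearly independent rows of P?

Row reduce to echelon form.
R3 ← R3 − (1/3)·R1: [0, 2/3, 11/3, 4/3, -7/3]
R4 ← R4 − R1: [0, -2, -11, -4, 7]
R3 ← R3 − (1/3)·R2: [0, 0, 0, 0, 0]
R4 ← R4 + R2: [0, 0, 0, 0, 0]
Echelon form has 2 nonzero rows, so rank(P) = 2.
The rank gives the maximum number of linearly independent rows: 2.

2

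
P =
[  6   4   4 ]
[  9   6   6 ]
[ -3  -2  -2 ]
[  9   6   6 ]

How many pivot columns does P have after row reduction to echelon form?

1

Row reduce to echelon form.
R2 ← R2 − (3/2)·R1: [0, 0, 0]
R3 ← R3 + (1/2)·R1: [0, 0, 0]
R4 ← R4 − (3/2)·R1: [0, 0, 0]
Echelon form has 1 nonzero row, so rank(P) = 1.
Each nonzero row contributes one pivot column: 1 pivot columns.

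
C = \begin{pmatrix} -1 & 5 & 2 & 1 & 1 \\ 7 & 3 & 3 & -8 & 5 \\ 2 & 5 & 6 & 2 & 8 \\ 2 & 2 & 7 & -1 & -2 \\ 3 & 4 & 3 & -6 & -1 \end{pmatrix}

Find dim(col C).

5

Row reduce to echelon form.
R2 ← R2 + (7)·R1: [0, 38, 17, -1, 12]
R3 ← R3 + (2)·R1: [0, 15, 10, 4, 10]
R4 ← R4 + (2)·R1: [0, 12, 11, 1, 0]
R5 ← R5 + (3)·R1: [0, 19, 9, -3, 2]
R3 ← R3 − (15/38)·R2: [0, 0, 125/38, 167/38, 100/19]
R4 ← R4 − (6/19)·R2: [0, 0, 107/19, 25/19, -72/19]
R5 ← R5 − (1/2)·R2: [0, 0, 1/2, -5/2, -4]
R4 ← R4 − (214/125)·R3: [0, 0, 0, -776/125, -64/5]
R5 ← R5 − (19/125)·R3: [0, 0, 0, -396/125, -24/5]
R5 ← R5 − (99/194)·R4: [0, 0, 0, 0, 168/97]
Echelon form has 5 nonzero rows, so rank(C) = 5.
The column space has dimension equal to the rank: 5.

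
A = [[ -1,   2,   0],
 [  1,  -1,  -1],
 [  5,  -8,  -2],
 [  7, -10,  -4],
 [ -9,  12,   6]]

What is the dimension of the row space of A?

2

Row reduce to echelon form.
R2 ← R2 + R1: [0, 1, -1]
R3 ← R3 + (5)·R1: [0, 2, -2]
R4 ← R4 + (7)·R1: [0, 4, -4]
R5 ← R5 − (9)·R1: [0, -6, 6]
R3 ← R3 − (2)·R2: [0, 0, 0]
R4 ← R4 − (4)·R2: [0, 0, 0]
R5 ← R5 + (6)·R2: [0, 0, 0]
Echelon form has 2 nonzero rows, so rank(A) = 2.
The row space has dimension equal to the rank: 2.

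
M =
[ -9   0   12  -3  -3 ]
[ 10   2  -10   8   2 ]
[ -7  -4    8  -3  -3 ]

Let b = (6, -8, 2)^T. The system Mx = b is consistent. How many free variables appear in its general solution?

2

Row reduce the augmented matrix [M | b].
R2 ← R2 + (10/9)·R1: [0, 2, 10/3, 14/3, -4/3, -4/3]
R3 ← R3 − (7/9)·R1: [0, -4, -4/3, -2/3, -2/3, -8/3]
R3 ← R3 + (2)·R2: [0, 0, 16/3, 26/3, -10/3, -16/3]
The echelon form has 3 nonzero rows, and every pivot lies in the first 5 columns, so rank(M) = rank([M|b]) = 3.
The system is consistent.
Free variables = (unknowns) − (rank) = 5 − 3 = 2.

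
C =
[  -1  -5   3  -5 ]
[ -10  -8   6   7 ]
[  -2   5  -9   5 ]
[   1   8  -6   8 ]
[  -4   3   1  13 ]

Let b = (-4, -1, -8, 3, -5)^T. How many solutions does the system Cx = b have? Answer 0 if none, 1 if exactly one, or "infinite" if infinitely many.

0

Row reduce the augmented matrix [C | b].
R2 ← R2 − (10)·R1: [0, 42, -24, 57, 39]
R3 ← R3 − (2)·R1: [0, 15, -15, 15, 0]
R4 ← R4 + R1: [0, 3, -3, 3, -1]
R5 ← R5 − (4)·R1: [0, 23, -11, 33, 11]
R3 ← R3 − (5/14)·R2: [0, 0, -45/7, -75/14, -195/14]
R4 ← R4 − (1/14)·R2: [0, 0, -9/7, -15/14, -53/14]
R5 ← R5 − (23/42)·R2: [0, 0, 15/7, 25/14, -145/14]
R4 ← R4 − (1/5)·R3: [0, 0, 0, 0, -1]
R5 ← R5 + (1/3)·R3: [0, 0, 0, 0, -15]
R5 ← R5 − (15)·R4: [0, 0, 0, 0, 0]
The echelon form has 4 nonzero rows; the last pivot sits in the augmented column, so rank(C) = 3 but rank([C|b]) = 4.
Since the ranks differ, the system is inconsistent.
It has no solutions.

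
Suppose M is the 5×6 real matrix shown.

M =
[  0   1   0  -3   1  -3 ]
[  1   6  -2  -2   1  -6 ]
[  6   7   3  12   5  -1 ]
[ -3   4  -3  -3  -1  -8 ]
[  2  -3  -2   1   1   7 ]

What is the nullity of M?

Row reduce to echelon form.
Swap R1 ↔ R2
R3 ← R3 − (6)·R1: [0, -29, 15, 24, -1, 35]
R4 ← R4 + (3)·R1: [0, 22, -9, -9, 2, -26]
R5 ← R5 − (2)·R1: [0, -15, 2, 5, -1, 19]
R3 ← R3 + (29)·R2: [0, 0, 15, -63, 28, -52]
R4 ← R4 − (22)·R2: [0, 0, -9, 57, -20, 40]
R5 ← R5 + (15)·R2: [0, 0, 2, -40, 14, -26]
R4 ← R4 + (3/5)·R3: [0, 0, 0, 96/5, -16/5, 44/5]
R5 ← R5 − (2/15)·R3: [0, 0, 0, -158/5, 154/15, -286/15]
R5 ← R5 + (79/48)·R4: [0, 0, 0, 0, 5, -55/12]
5 nonzero rows, so rank(M) = 5.
M has 6 columns; by rank–nullity, nullity = 6 − 5 = 1.

1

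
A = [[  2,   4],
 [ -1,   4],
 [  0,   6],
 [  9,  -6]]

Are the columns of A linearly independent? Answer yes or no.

yes

Row reduce A to echelon form.
R2 ← R2 + (1/2)·R1: [0, 6]
R4 ← R4 − (9/2)·R1: [0, -24]
R3 ← R3 − R2: [0, 0]
R4 ← R4 + (4)·R2: [0, 0]
2 pivots among 2 columns.
Every column is a pivot column, so the columns are linearly independent.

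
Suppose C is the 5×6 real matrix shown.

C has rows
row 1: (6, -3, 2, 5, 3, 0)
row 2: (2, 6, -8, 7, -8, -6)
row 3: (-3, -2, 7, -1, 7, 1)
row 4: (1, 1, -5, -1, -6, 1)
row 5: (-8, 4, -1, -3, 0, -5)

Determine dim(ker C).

Row reduce to echelon form.
R2 ← R2 − (1/3)·R1: [0, 7, -26/3, 16/3, -9, -6]
R3 ← R3 + (1/2)·R1: [0, -7/2, 8, 3/2, 17/2, 1]
R4 ← R4 − (1/6)·R1: [0, 3/2, -16/3, -11/6, -13/2, 1]
R5 ← R5 + (4/3)·R1: [0, 0, 5/3, 11/3, 4, -5]
R3 ← R3 + (1/2)·R2: [0, 0, 11/3, 25/6, 4, -2]
R4 ← R4 − (3/14)·R2: [0, 0, -73/21, -125/42, -32/7, 16/7]
R4 ← R4 + (73/77)·R3: [0, 0, 0, 75/77, -60/77, 30/77]
R5 ← R5 − (5/11)·R3: [0, 0, 0, 39/22, 24/11, -45/11]
R5 ← R5 − (91/50)·R4: [0, 0, 0, 0, 18/5, -24/5]
5 nonzero rows, so rank(C) = 5.
C has 6 columns; by rank–nullity, nullity = 6 − 5 = 1.

1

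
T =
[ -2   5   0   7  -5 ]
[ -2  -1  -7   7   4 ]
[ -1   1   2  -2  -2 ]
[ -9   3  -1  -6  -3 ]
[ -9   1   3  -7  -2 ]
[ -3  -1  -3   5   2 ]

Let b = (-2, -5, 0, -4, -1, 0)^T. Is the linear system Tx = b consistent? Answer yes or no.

Row reduce the augmented matrix [T | b].
R2 ← R2 − R1: [0, -6, -7, 0, 9, -3]
R3 ← R3 − (1/2)·R1: [0, -3/2, 2, -11/2, 1/2, 1]
R4 ← R4 − (9/2)·R1: [0, -39/2, -1, -75/2, 39/2, 5]
R5 ← R5 − (9/2)·R1: [0, -43/2, 3, -77/2, 41/2, 8]
R6 ← R6 − (3/2)·R1: [0, -17/2, -3, -11/2, 19/2, 3]
R3 ← R3 − (1/4)·R2: [0, 0, 15/4, -11/2, -7/4, 7/4]
R4 ← R4 − (13/4)·R2: [0, 0, 87/4, -75/2, -39/4, 59/4]
R5 ← R5 − (43/12)·R2: [0, 0, 337/12, -77/2, -47/4, 75/4]
R6 ← R6 − (17/12)·R2: [0, 0, 83/12, -11/2, -13/4, 29/4]
R4 ← R4 − (29/5)·R3: [0, 0, 0, -28/5, 2/5, 23/5]
R5 ← R5 − (337/45)·R3: [0, 0, 0, 121/45, 61/45, 254/45]
R6 ← R6 − (83/45)·R3: [0, 0, 0, 209/45, -1/45, 181/45]
R5 ← R5 + (121/252)·R4: [0, 0, 0, 0, 65/42, 1979/252]
R6 ← R6 + (209/252)·R4: [0, 0, 0, 0, 13/42, 1975/252]
R6 ← R6 − (1/5)·R5: [0, 0, 0, 0, 0, 94/15]
The echelon form has 6 nonzero rows; the last pivot sits in the augmented column, so rank(T) = 5 but rank([T|b]) = 6.
Since the ranks differ, the system is inconsistent.

no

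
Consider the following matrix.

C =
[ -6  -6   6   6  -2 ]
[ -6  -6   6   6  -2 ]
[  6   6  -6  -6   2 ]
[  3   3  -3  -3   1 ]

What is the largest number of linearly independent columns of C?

Row reduce to echelon form.
R2 ← R2 − R1: [0, 0, 0, 0, 0]
R3 ← R3 + R1: [0, 0, 0, 0, 0]
R4 ← R4 + (1/2)·R1: [0, 0, 0, 0, 0]
Echelon form has 1 nonzero row, so rank(C) = 1.
The rank gives the maximum number of linearly independent columns: 1.

1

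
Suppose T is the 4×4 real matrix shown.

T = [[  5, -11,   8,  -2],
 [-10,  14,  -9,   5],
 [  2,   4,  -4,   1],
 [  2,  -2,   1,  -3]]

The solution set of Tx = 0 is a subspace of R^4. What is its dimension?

Row reduce to echelon form.
R2 ← R2 + (2)·R1: [0, -8, 7, 1]
R3 ← R3 − (2/5)·R1: [0, 42/5, -36/5, 9/5]
R4 ← R4 − (2/5)·R1: [0, 12/5, -11/5, -11/5]
R3 ← R3 + (21/20)·R2: [0, 0, 3/20, 57/20]
R4 ← R4 + (3/10)·R2: [0, 0, -1/10, -19/10]
R4 ← R4 + (2/3)·R3: [0, 0, 0, 0]
3 nonzero rows, so rank(T) = 3.
T has 4 columns; by rank–nullity, nullity = 4 − 3 = 1.

1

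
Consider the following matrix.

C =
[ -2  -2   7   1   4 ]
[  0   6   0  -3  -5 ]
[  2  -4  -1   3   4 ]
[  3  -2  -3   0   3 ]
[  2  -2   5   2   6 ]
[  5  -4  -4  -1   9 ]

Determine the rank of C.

5

Row reduce to echelon form.
R3 ← R3 + R1: [0, -6, 6, 4, 8]
R4 ← R4 + (3/2)·R1: [0, -5, 15/2, 3/2, 9]
R5 ← R5 + R1: [0, -4, 12, 3, 10]
R6 ← R6 + (5/2)·R1: [0, -9, 27/2, 3/2, 19]
R3 ← R3 + R2: [0, 0, 6, 1, 3]
R4 ← R4 + (5/6)·R2: [0, 0, 15/2, -1, 29/6]
R5 ← R5 + (2/3)·R2: [0, 0, 12, 1, 20/3]
R6 ← R6 + (3/2)·R2: [0, 0, 27/2, -3, 23/2]
R4 ← R4 − (5/4)·R3: [0, 0, 0, -9/4, 13/12]
R5 ← R5 − (2)·R3: [0, 0, 0, -1, 2/3]
R6 ← R6 − (9/4)·R3: [0, 0, 0, -21/4, 19/4]
R5 ← R5 − (4/9)·R4: [0, 0, 0, 0, 5/27]
R6 ← R6 − (7/3)·R4: [0, 0, 0, 0, 20/9]
R6 ← R6 − (12)·R5: [0, 0, 0, 0, 0]
Echelon form has 5 nonzero rows, so rank(C) = 5.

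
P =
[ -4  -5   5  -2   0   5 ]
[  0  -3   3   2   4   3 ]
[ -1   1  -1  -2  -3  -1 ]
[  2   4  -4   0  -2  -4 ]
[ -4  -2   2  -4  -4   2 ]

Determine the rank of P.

Row reduce to echelon form.
R3 ← R3 − (1/4)·R1: [0, 9/4, -9/4, -3/2, -3, -9/4]
R4 ← R4 + (1/2)·R1: [0, 3/2, -3/2, -1, -2, -3/2]
R5 ← R5 − R1: [0, 3, -3, -2, -4, -3]
R3 ← R3 + (3/4)·R2: [0, 0, 0, 0, 0, 0]
R4 ← R4 + (1/2)·R2: [0, 0, 0, 0, 0, 0]
R5 ← R5 + R2: [0, 0, 0, 0, 0, 0]
Echelon form has 2 nonzero rows, so rank(P) = 2.

2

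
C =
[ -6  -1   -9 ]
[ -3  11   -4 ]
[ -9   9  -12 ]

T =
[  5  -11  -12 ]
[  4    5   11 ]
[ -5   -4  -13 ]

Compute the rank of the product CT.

First compute CT:
[[ 11,  97, 178],
 [ 49, 104, 209],
 [ 51, 192, 363]]
Now row reduce the product.
R2 ← R2 − (49/11)·R1: [0, -3609/11, -6423/11]
R3 ← R3 − (51/11)·R1: [0, -2835/11, -5085/11]
R3 ← R3 − (315/401)·R2: [0, 0, -1440/401]
3 nonzero rows, so rank(CT) = 3.

3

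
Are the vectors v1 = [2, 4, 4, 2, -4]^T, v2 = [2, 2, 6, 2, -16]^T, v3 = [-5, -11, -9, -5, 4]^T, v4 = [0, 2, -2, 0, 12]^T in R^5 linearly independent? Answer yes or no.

Form the matrix with these vectors as rows and row reduce.
R2 ← R2 − R1: [0, -2, 2, 0, -12]
R3 ← R3 + (5/2)·R1: [0, -1, 1, 0, -6]
R3 ← R3 − (1/2)·R2: [0, 0, 0, 0, 0]
R4 ← R4 + R2: [0, 0, 0, 0, 0]
2 nonzero rows, so the 4 vectors span a space of dimension 2.
Since 2 < 4, the vectors are linearly dependent.

no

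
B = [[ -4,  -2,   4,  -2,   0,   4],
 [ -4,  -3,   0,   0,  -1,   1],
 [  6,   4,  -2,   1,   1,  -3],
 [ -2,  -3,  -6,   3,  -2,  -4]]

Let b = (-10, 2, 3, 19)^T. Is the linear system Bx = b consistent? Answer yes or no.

yes

Row reduce the augmented matrix [B | b].
R2 ← R2 − R1: [0, -1, -4, 2, -1, -3, 12]
R3 ← R3 + (3/2)·R1: [0, 1, 4, -2, 1, 3, -12]
R4 ← R4 − (1/2)·R1: [0, -2, -8, 4, -2, -6, 24]
R3 ← R3 + R2: [0, 0, 0, 0, 0, 0, 0]
R4 ← R4 − (2)·R2: [0, 0, 0, 0, 0, 0, 0]
The echelon form has 2 nonzero rows, and every pivot lies in the first 6 columns, so rank(B) = rank([B|b]) = 2.
The system is consistent.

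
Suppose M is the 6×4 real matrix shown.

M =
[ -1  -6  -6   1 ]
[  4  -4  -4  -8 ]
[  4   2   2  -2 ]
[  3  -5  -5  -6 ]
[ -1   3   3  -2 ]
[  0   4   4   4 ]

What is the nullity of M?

1

Row reduce to echelon form.
R2 ← R2 + (4)·R1: [0, -28, -28, -4]
R3 ← R3 + (4)·R1: [0, -22, -22, 2]
R4 ← R4 + (3)·R1: [0, -23, -23, -3]
R5 ← R5 − R1: [0, 9, 9, -3]
R3 ← R3 − (11/14)·R2: [0, 0, 0, 36/7]
R4 ← R4 − (23/28)·R2: [0, 0, 0, 2/7]
R5 ← R5 + (9/28)·R2: [0, 0, 0, -30/7]
R6 ← R6 + (1/7)·R2: [0, 0, 0, 24/7]
R4 ← R4 − (1/18)·R3: [0, 0, 0, 0]
R5 ← R5 + (5/6)·R3: [0, 0, 0, 0]
R6 ← R6 − (2/3)·R3: [0, 0, 0, 0]
3 nonzero rows, so rank(M) = 3.
M has 4 columns; by rank–nullity, nullity = 4 − 3 = 1.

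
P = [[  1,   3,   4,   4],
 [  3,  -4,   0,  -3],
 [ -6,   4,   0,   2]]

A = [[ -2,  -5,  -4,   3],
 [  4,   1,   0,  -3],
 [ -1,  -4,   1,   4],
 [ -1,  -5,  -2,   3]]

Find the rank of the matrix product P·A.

3

First compute PA:
[[  2, -38,  -8,  22],
 [-19,  -4,  -6,  12],
 [ 26,  24,  20, -24]]
Now row reduce the product.
R2 ← R2 + (19/2)·R1: [0, -365, -82, 221]
R3 ← R3 − (13)·R1: [0, 518, 124, -310]
R3 ← R3 + (518/365)·R2: [0, 0, 2784/365, 1328/365]
3 nonzero rows, so rank(PA) = 3.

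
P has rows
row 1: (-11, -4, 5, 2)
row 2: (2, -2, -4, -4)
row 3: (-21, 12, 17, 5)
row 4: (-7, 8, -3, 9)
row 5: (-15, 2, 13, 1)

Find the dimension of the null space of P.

0

Row reduce to echelon form.
R2 ← R2 + (2/11)·R1: [0, -30/11, -34/11, -40/11]
R3 ← R3 − (21/11)·R1: [0, 216/11, 82/11, 13/11]
R4 ← R4 − (7/11)·R1: [0, 116/11, -68/11, 85/11]
R5 ← R5 − (15/11)·R1: [0, 82/11, 68/11, -19/11]
R3 ← R3 + (36/5)·R2: [0, 0, -74/5, -25]
R4 ← R4 + (58/15)·R2: [0, 0, -272/15, -19/3]
R5 ← R5 + (41/15)·R2: [0, 0, -34/15, -35/3]
R4 ← R4 − (136/111)·R3: [0, 0, 0, 899/37]
R5 ← R5 − (17/111)·R3: [0, 0, 0, -290/37]
R5 ← R5 + (10/31)·R4: [0, 0, 0, 0]
4 nonzero rows, so rank(P) = 4.
P has 4 columns; by rank–nullity, nullity = 4 − 4 = 0.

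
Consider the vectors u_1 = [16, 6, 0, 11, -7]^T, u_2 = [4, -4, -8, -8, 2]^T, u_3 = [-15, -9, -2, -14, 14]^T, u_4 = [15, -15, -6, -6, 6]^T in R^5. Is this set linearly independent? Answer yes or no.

Form the matrix with these vectors as rows and row reduce.
R2 ← R2 − (1/4)·R1: [0, -11/2, -8, -43/4, 15/4]
R3 ← R3 + (15/16)·R1: [0, -27/8, -2, -59/16, 119/16]
R4 ← R4 − (15/16)·R1: [0, -165/8, -6, -261/16, 201/16]
R3 ← R3 − (27/44)·R2: [0, 0, 32/11, 32/11, 113/22]
R4 ← R4 − (15/4)·R2: [0, 0, 24, 24, -3/2]
R4 ← R4 − (33/4)·R3: [0, 0, 0, 0, -351/8]
4 nonzero rows, so the 4 vectors span a space of dimension 4.
Since 4 = 4, the vectors are linearly independent.

yes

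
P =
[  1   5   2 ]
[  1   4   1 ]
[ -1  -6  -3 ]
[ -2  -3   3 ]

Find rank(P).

Row reduce to echelon form.
R2 ← R2 − R1: [0, -1, -1]
R3 ← R3 + R1: [0, -1, -1]
R4 ← R4 + (2)·R1: [0, 7, 7]
R3 ← R3 − R2: [0, 0, 0]
R4 ← R4 + (7)·R2: [0, 0, 0]
Echelon form has 2 nonzero rows, so rank(P) = 2.

2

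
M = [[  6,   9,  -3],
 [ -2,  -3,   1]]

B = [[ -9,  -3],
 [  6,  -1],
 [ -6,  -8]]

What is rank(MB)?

1

First compute MB:
[[ 18,  -3],
 [ -6,   1]]
Now row reduce the product.
R2 ← R2 + (1/3)·R1: [0, 0]
1 nonzero row, so rank(MB) = 1.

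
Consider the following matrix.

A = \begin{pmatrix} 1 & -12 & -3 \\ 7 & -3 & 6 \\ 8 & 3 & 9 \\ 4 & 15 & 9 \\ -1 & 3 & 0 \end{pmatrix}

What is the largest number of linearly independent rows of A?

Row reduce to echelon form.
R2 ← R2 − (7)·R1: [0, 81, 27]
R3 ← R3 − (8)·R1: [0, 99, 33]
R4 ← R4 − (4)·R1: [0, 63, 21]
R5 ← R5 + R1: [0, -9, -3]
R3 ← R3 − (11/9)·R2: [0, 0, 0]
R4 ← R4 − (7/9)·R2: [0, 0, 0]
R5 ← R5 + (1/9)·R2: [0, 0, 0]
Echelon form has 2 nonzero rows, so rank(A) = 2.
The rank gives the maximum number of linearly independent rows: 2.

2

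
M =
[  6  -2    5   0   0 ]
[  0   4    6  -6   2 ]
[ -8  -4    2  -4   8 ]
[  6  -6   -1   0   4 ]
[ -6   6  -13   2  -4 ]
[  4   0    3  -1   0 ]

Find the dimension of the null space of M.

1

Row reduce to echelon form.
R3 ← R3 + (4/3)·R1: [0, -20/3, 26/3, -4, 8]
R4 ← R4 − R1: [0, -4, -6, 0, 4]
R5 ← R5 + R1: [0, 4, -8, 2, -4]
R6 ← R6 − (2/3)·R1: [0, 4/3, -1/3, -1, 0]
R3 ← R3 + (5/3)·R2: [0, 0, 56/3, -14, 34/3]
R4 ← R4 + R2: [0, 0, 0, -6, 6]
R5 ← R5 − R2: [0, 0, -14, 8, -6]
R6 ← R6 − (1/3)·R2: [0, 0, -7/3, 1, -2/3]
R5 ← R5 + (3/4)·R3: [0, 0, 0, -5/2, 5/2]
R6 ← R6 + (1/8)·R3: [0, 0, 0, -3/4, 3/4]
R5 ← R5 − (5/12)·R4: [0, 0, 0, 0, 0]
R6 ← R6 − (1/8)·R4: [0, 0, 0, 0, 0]
4 nonzero rows, so rank(M) = 4.
M has 5 columns; by rank–nullity, nullity = 5 − 4 = 1.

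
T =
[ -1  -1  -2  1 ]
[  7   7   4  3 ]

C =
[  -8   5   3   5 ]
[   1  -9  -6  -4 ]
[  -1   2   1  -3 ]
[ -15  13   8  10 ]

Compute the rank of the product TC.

2

First compute TC:
[[ -6,  13,   9,  15],
 [-98,  19,   7,  25]]
Now row reduce the product.
R2 ← R2 − (49/3)·R1: [0, -580/3, -140, -220]
2 nonzero rows, so rank(TC) = 2.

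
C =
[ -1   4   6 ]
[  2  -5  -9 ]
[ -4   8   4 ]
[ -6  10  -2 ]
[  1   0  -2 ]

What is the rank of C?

3

Row reduce to echelon form.
R2 ← R2 + (2)·R1: [0, 3, 3]
R3 ← R3 − (4)·R1: [0, -8, -20]
R4 ← R4 − (6)·R1: [0, -14, -38]
R5 ← R5 + R1: [0, 4, 4]
R3 ← R3 + (8/3)·R2: [0, 0, -12]
R4 ← R4 + (14/3)·R2: [0, 0, -24]
R5 ← R5 − (4/3)·R2: [0, 0, 0]
R4 ← R4 − (2)·R3: [0, 0, 0]
Echelon form has 3 nonzero rows, so rank(C) = 3.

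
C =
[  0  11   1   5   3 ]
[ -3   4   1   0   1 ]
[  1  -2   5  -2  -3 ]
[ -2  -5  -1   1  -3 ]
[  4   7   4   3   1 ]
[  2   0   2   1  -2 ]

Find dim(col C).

Row reduce to echelon form.
Swap R1 ↔ R2
R3 ← R3 + (1/3)·R1: [0, -2/3, 16/3, -2, -8/3]
R4 ← R4 − (2/3)·R1: [0, -23/3, -5/3, 1, -11/3]
R5 ← R5 + (4/3)·R1: [0, 37/3, 16/3, 3, 7/3]
R6 ← R6 + (2/3)·R1: [0, 8/3, 8/3, 1, -4/3]
R3 ← R3 + (2/33)·R2: [0, 0, 178/33, -56/33, -82/33]
R4 ← R4 + (23/33)·R2: [0, 0, -32/33, 148/33, -52/33]
R5 ← R5 − (37/33)·R2: [0, 0, 139/33, -86/33, -34/33]
R6 ← R6 − (8/33)·R2: [0, 0, 80/33, -7/33, -68/33]
R4 ← R4 + (16/89)·R3: [0, 0, 0, 372/89, -180/89]
R5 ← R5 − (139/178)·R3: [0, 0, 0, -114/89, 81/89]
R6 ← R6 − (40/89)·R3: [0, 0, 0, 49/89, -84/89]
R5 ← R5 + (19/62)·R4: [0, 0, 0, 0, 9/31]
R6 ← R6 − (49/372)·R4: [0, 0, 0, 0, -21/31]
R6 ← R6 + (7/3)·R5: [0, 0, 0, 0, 0]
Echelon form has 5 nonzero rows, so rank(C) = 5.
The column space has dimension equal to the rank: 5.

5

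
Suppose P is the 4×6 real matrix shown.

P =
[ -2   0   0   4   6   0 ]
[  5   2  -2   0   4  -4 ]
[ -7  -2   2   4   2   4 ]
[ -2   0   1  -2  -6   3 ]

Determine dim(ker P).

3

Row reduce to echelon form.
R2 ← R2 + (5/2)·R1: [0, 2, -2, 10, 19, -4]
R3 ← R3 − (7/2)·R1: [0, -2, 2, -10, -19, 4]
R4 ← R4 − R1: [0, 0, 1, -6, -12, 3]
R3 ← R3 + R2: [0, 0, 0, 0, 0, 0]
Swap R3 ↔ R4
3 nonzero rows, so rank(P) = 3.
P has 6 columns; by rank–nullity, nullity = 6 − 3 = 3.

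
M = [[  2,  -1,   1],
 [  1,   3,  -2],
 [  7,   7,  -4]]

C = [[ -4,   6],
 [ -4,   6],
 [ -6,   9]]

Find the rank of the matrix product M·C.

First compute MC:
[[-10,  15],
 [ -4,   6],
 [-32,  48]]
Now row reduce the product.
R2 ← R2 − (2/5)·R1: [0, 0]
R3 ← R3 − (16/5)·R1: [0, 0]
1 nonzero row, so rank(MC) = 1.

1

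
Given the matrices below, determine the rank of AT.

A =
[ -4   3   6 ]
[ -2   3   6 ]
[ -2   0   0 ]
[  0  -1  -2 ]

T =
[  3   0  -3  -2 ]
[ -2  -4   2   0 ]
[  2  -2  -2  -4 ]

2

First compute AT:
[[ -6, -24,   6, -16],
 [  0, -24,   0, -20],
 [ -6,   0,   6,   4],
 [ -2,   8,   2,   8]]
Now row reduce the product.
R3 ← R3 − R1: [0, 24, 0, 20]
R4 ← R4 − (1/3)·R1: [0, 16, 0, 40/3]
R3 ← R3 + R2: [0, 0, 0, 0]
R4 ← R4 + (2/3)·R2: [0, 0, 0, 0]
2 nonzero rows, so rank(AT) = 2.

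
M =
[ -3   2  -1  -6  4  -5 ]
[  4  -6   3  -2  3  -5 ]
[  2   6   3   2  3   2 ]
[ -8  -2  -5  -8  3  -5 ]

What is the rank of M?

Row reduce to echelon form.
R2 ← R2 + (4/3)·R1: [0, -10/3, 5/3, -10, 25/3, -35/3]
R3 ← R3 + (2/3)·R1: [0, 22/3, 7/3, -2, 17/3, -4/3]
R4 ← R4 − (8/3)·R1: [0, -22/3, -7/3, 8, -23/3, 25/3]
R3 ← R3 + (11/5)·R2: [0, 0, 6, -24, 24, -27]
R4 ← R4 − (11/5)·R2: [0, 0, -6, 30, -26, 34]
R4 ← R4 + R3: [0, 0, 0, 6, -2, 7]
Echelon form has 4 nonzero rows, so rank(M) = 4.

4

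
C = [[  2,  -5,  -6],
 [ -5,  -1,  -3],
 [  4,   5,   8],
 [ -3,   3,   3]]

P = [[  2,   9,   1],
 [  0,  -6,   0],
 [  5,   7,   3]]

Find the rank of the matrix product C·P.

2

First compute CP:
[[-26,   6, -16],
 [-25, -60, -14],
 [ 48,  62,  28],
 [  9, -24,   6]]
Now row reduce the product.
R2 ← R2 − (25/26)·R1: [0, -855/13, 18/13]
R3 ← R3 + (24/13)·R1: [0, 950/13, -20/13]
R4 ← R4 + (9/26)·R1: [0, -285/13, 6/13]
R3 ← R3 + (10/9)·R2: [0, 0, 0]
R4 ← R4 − (1/3)·R2: [0, 0, 0]
2 nonzero rows, so rank(CP) = 2.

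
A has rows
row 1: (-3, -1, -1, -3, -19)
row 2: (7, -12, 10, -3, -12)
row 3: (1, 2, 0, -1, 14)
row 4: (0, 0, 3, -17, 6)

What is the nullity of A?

2

Row reduce to echelon form.
R2 ← R2 + (7/3)·R1: [0, -43/3, 23/3, -10, -169/3]
R3 ← R3 + (1/3)·R1: [0, 5/3, -1/3, -2, 23/3]
R3 ← R3 + (5/43)·R2: [0, 0, 24/43, -136/43, 48/43]
R4 ← R4 − (43/8)·R3: [0, 0, 0, 0, 0]
3 nonzero rows, so rank(A) = 3.
A has 5 columns; by rank–nullity, nullity = 5 − 3 = 2.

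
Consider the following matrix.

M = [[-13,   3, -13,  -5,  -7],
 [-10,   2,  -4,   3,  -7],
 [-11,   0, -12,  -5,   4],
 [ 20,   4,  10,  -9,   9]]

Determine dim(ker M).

Row reduce to echelon form.
R2 ← R2 − (10/13)·R1: [0, -4/13, 6, 89/13, -21/13]
R3 ← R3 − (11/13)·R1: [0, -33/13, -1, -10/13, 129/13]
R4 ← R4 + (20/13)·R1: [0, 112/13, -10, -217/13, -23/13]
R3 ← R3 − (33/4)·R2: [0, 0, -101/2, -229/4, 93/4]
R4 ← R4 + (28)·R2: [0, 0, 158, 175, -47]
R4 ← R4 + (316/101)·R3: [0, 0, 0, -416/101, 2600/101]
4 nonzero rows, so rank(M) = 4.
M has 5 columns; by rank–nullity, nullity = 5 − 4 = 1.

1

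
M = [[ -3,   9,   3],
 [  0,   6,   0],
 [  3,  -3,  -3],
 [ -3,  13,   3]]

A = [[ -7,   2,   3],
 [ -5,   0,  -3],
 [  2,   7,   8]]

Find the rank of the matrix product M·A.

2

First compute MA:
[[-18,  15, -12],
 [-30,   0, -18],
 [-12, -15,  -6],
 [-38,  15, -24]]
Now row reduce the product.
R2 ← R2 − (5/3)·R1: [0, -25, 2]
R3 ← R3 − (2/3)·R1: [0, -25, 2]
R4 ← R4 − (19/9)·R1: [0, -50/3, 4/3]
R3 ← R3 − R2: [0, 0, 0]
R4 ← R4 − (2/3)·R2: [0, 0, 0]
2 nonzero rows, so rank(MA) = 2.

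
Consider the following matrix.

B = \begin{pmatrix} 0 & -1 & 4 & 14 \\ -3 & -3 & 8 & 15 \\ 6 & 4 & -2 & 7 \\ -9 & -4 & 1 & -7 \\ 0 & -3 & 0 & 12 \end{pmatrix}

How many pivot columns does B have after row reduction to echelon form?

Row reduce to echelon form.
Swap R1 ↔ R2
R3 ← R3 + (2)·R1: [0, -2, 14, 37]
R4 ← R4 − (3)·R1: [0, 5, -23, -52]
R3 ← R3 − (2)·R2: [0, 0, 6, 9]
R4 ← R4 + (5)·R2: [0, 0, -3, 18]
R5 ← R5 − (3)·R2: [0, 0, -12, -30]
R4 ← R4 + (1/2)·R3: [0, 0, 0, 45/2]
R5 ← R5 + (2)·R3: [0, 0, 0, -12]
R5 ← R5 + (8/15)·R4: [0, 0, 0, 0]
Echelon form has 4 nonzero rows, so rank(B) = 4.
Each nonzero row contributes one pivot column: 4 pivot columns.

4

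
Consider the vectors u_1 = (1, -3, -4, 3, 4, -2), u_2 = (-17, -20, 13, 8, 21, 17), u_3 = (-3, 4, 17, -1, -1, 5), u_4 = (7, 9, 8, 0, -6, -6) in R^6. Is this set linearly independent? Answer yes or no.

yes

Form the matrix with these vectors as rows and row reduce.
R2 ← R2 + (17)·R1: [0, -71, -55, 59, 89, -17]
R3 ← R3 + (3)·R1: [0, -5, 5, 8, 11, -1]
R4 ← R4 − (7)·R1: [0, 30, 36, -21, -34, 8]
R3 ← R3 − (5/71)·R2: [0, 0, 630/71, 273/71, 336/71, 14/71]
R4 ← R4 + (30/71)·R2: [0, 0, 906/71, 279/71, 256/71, 58/71]
R4 ← R4 − (151/105)·R3: [0, 0, 0, -8/5, -16/5, 8/15]
4 nonzero rows, so the 4 vectors span a space of dimension 4.
Since 4 = 4, the vectors are linearly independent.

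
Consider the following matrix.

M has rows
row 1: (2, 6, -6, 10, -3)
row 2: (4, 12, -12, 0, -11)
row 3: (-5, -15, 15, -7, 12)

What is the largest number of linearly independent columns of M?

Row reduce to echelon form.
R2 ← R2 − (2)·R1: [0, 0, 0, -20, -5]
R3 ← R3 + (5/2)·R1: [0, 0, 0, 18, 9/2]
R3 ← R3 + (9/10)·R2: [0, 0, 0, 0, 0]
Echelon form has 2 nonzero rows, so rank(M) = 2.
The rank gives the maximum number of linearly independent columns: 2.

2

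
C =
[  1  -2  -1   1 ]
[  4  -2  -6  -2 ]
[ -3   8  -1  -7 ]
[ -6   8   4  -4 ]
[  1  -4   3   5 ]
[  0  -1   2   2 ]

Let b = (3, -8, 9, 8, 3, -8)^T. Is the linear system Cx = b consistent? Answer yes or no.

Row reduce the augmented matrix [C | b].
R2 ← R2 − (4)·R1: [0, 6, -2, -6, -20]
R3 ← R3 + (3)·R1: [0, 2, -4, -4, 18]
R4 ← R4 + (6)·R1: [0, -4, -2, 2, 26]
R5 ← R5 − R1: [0, -2, 4, 4, 0]
R3 ← R3 − (1/3)·R2: [0, 0, -10/3, -2, 74/3]
R4 ← R4 + (2/3)·R2: [0, 0, -10/3, -2, 38/3]
R5 ← R5 + (1/3)·R2: [0, 0, 10/3, 2, -20/3]
R6 ← R6 + (1/6)·R2: [0, 0, 5/3, 1, -34/3]
R4 ← R4 − R3: [0, 0, 0, 0, -12]
R5 ← R5 + R3: [0, 0, 0, 0, 18]
R6 ← R6 + (1/2)·R3: [0, 0, 0, 0, 1]
R5 ← R5 + (3/2)·R4: [0, 0, 0, 0, 0]
R6 ← R6 + (1/12)·R4: [0, 0, 0, 0, 0]
The echelon form has 4 nonzero rows; the last pivot sits in the augmented column, so rank(C) = 3 but rank([C|b]) = 4.
Since the ranks differ, the system is inconsistent.

no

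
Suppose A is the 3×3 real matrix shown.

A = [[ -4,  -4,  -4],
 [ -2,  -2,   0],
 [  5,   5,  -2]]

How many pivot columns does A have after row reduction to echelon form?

2

Row reduce to echelon form.
R2 ← R2 − (1/2)·R1: [0, 0, 2]
R3 ← R3 + (5/4)·R1: [0, 0, -7]
R3 ← R3 + (7/2)·R2: [0, 0, 0]
Echelon form has 2 nonzero rows, so rank(A) = 2.
Each nonzero row contributes one pivot column: 2 pivot columns.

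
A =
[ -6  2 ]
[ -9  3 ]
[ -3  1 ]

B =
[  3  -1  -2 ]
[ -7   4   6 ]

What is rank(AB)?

First compute AB:
[[-32,  14,  24],
 [-48,  21,  36],
 [-16,   7,  12]]
Now row reduce the product.
R2 ← R2 − (3/2)·R1: [0, 0, 0]
R3 ← R3 − (1/2)·R1: [0, 0, 0]
1 nonzero row, so rank(AB) = 1.

1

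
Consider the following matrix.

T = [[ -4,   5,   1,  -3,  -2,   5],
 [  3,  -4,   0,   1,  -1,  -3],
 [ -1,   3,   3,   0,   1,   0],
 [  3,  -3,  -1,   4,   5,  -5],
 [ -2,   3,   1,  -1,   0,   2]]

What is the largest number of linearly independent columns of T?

3

Row reduce to echelon form.
R2 ← R2 + (3/4)·R1: [0, -1/4, 3/4, -5/4, -5/2, 3/4]
R3 ← R3 − (1/4)·R1: [0, 7/4, 11/4, 3/4, 3/2, -5/4]
R4 ← R4 + (3/4)·R1: [0, 3/4, -1/4, 7/4, 7/2, -5/4]
R5 ← R5 − (1/2)·R1: [0, 1/2, 1/2, 1/2, 1, -1/2]
R3 ← R3 + (7)·R2: [0, 0, 8, -8, -16, 4]
R4 ← R4 + (3)·R2: [0, 0, 2, -2, -4, 1]
R5 ← R5 + (2)·R2: [0, 0, 2, -2, -4, 1]
R4 ← R4 − (1/4)·R3: [0, 0, 0, 0, 0, 0]
R5 ← R5 − (1/4)·R3: [0, 0, 0, 0, 0, 0]
Echelon form has 3 nonzero rows, so rank(T) = 3.
The rank gives the maximum number of linearly independent columns: 3.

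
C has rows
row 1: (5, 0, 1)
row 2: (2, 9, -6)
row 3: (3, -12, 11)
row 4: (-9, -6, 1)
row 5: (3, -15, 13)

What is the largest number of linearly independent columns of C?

3

Row reduce to echelon form.
R2 ← R2 − (2/5)·R1: [0, 9, -32/5]
R3 ← R3 − (3/5)·R1: [0, -12, 52/5]
R4 ← R4 + (9/5)·R1: [0, -6, 14/5]
R5 ← R5 − (3/5)·R1: [0, -15, 62/5]
R3 ← R3 + (4/3)·R2: [0, 0, 28/15]
R4 ← R4 + (2/3)·R2: [0, 0, -22/15]
R5 ← R5 + (5/3)·R2: [0, 0, 26/15]
R4 ← R4 + (11/14)·R3: [0, 0, 0]
R5 ← R5 − (13/14)·R3: [0, 0, 0]
Echelon form has 3 nonzero rows, so rank(C) = 3.
The rank gives the maximum number of linearly independent columns: 3.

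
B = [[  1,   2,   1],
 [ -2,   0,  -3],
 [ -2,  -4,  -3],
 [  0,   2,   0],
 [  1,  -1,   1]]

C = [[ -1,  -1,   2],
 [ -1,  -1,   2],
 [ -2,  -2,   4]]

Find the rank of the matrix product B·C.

1

First compute BC:
[[ -5,  -5,  10],
 [  8,   8, -16],
 [ 12,  12, -24],
 [ -2,  -2,   4],
 [ -2,  -2,   4]]
Now row reduce the product.
R2 ← R2 + (8/5)·R1: [0, 0, 0]
R3 ← R3 + (12/5)·R1: [0, 0, 0]
R4 ← R4 − (2/5)·R1: [0, 0, 0]
R5 ← R5 − (2/5)·R1: [0, 0, 0]
1 nonzero row, so rank(BC) = 1.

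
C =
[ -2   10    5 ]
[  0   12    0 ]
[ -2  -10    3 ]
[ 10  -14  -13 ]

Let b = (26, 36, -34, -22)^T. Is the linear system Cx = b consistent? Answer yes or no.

Row reduce the augmented matrix [C | b].
R3 ← R3 − R1: [0, -20, -2, -60]
R4 ← R4 + (5)·R1: [0, 36, 12, 108]
R3 ← R3 + (5/3)·R2: [0, 0, -2, 0]
R4 ← R4 − (3)·R2: [0, 0, 12, 0]
R4 ← R4 + (6)·R3: [0, 0, 0, 0]
The echelon form has 3 nonzero rows, and every pivot lies in the first 3 columns, so rank(C) = rank([C|b]) = 3.
The system is consistent.

yes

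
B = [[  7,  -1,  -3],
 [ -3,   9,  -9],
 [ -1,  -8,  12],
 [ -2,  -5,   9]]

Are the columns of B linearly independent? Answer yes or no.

yes

Row reduce B to echelon form.
R2 ← R2 + (3/7)·R1: [0, 60/7, -72/7]
R3 ← R3 + (1/7)·R1: [0, -57/7, 81/7]
R4 ← R4 + (2/7)·R1: [0, -37/7, 57/7]
R3 ← R3 + (19/20)·R2: [0, 0, 9/5]
R4 ← R4 + (37/60)·R2: [0, 0, 9/5]
R4 ← R4 − R3: [0, 0, 0]
3 pivots among 3 columns.
Every column is a pivot column, so the columns are linearly independent.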